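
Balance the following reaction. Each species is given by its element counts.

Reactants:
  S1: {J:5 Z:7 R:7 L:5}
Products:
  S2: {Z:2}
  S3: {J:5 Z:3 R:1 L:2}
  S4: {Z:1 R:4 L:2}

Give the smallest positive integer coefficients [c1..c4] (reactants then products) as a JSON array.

Coefficients: [4, 5, 4, 6]

J: 4·5 = 20 | 5·0+4·5+6·0 = 20
Z: 4·7 = 28 | 5·2+4·3+6·1 = 28
R: 4·7 = 28 | 5·0+4·1+6·4 = 28
L: 4·5 = 20 | 5·0+4·2+6·2 = 20
gcd(4,5,4,6) = 1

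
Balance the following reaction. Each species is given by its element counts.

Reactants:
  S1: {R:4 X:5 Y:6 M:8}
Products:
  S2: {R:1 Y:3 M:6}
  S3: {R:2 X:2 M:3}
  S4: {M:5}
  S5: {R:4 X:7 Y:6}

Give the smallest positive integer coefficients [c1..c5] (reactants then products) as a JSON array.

Coefficients: [5, 4, 2, 2, 3]

R: 5·4 = 20 | 4·1+2·2+2·0+3·4 = 20
X: 5·5 = 25 | 4·0+2·2+2·0+3·7 = 25
Y: 5·6 = 30 | 4·3+2·0+2·0+3·6 = 30
M: 5·8 = 40 | 4·6+2·3+2·5+3·0 = 40
gcd(5,4,2,2,3) = 1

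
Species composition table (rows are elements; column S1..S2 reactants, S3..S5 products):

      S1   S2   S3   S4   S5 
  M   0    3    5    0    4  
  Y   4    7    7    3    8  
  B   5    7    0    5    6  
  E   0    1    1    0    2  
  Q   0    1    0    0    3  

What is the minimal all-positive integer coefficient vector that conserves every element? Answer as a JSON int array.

M: 3·0+3·3 = 9 | 1·5+6·0+1·4 = 9
Y: 3·4+3·7 = 33 | 1·7+6·3+1·8 = 33
B: 3·5+3·7 = 36 | 1·0+6·5+1·6 = 36
E: 3·0+3·1 = 3 | 1·1+6·0+1·2 = 3
Q: 3·0+3·1 = 3 | 1·0+6·0+1·3 = 3
gcd(3,3,1,6,1) = 1

Coefficients: [3, 3, 1, 6, 1]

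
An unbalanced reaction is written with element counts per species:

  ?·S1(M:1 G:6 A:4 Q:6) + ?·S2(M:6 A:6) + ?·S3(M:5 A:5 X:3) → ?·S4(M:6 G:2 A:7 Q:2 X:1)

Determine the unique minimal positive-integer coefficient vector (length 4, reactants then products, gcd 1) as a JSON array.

Coefficients: [1, 2, 1, 3]

M: 1·1+2·6+1·5 = 18 | 3·6 = 18
G: 1·6+2·0+1·0 = 6 | 3·2 = 6
A: 1·4+2·6+1·5 = 21 | 3·7 = 21
Q: 1·6+2·0+1·0 = 6 | 3·2 = 6
X: 1·0+2·0+1·3 = 3 | 3·1 = 3
gcd(1,2,1,3) = 1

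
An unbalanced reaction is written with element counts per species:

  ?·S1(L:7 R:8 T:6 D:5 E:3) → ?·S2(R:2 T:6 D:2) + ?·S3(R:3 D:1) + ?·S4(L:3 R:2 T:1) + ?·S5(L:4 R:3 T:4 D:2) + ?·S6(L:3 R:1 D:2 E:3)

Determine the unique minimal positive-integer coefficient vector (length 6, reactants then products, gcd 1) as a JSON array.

Coefficients: [5, 3, 5, 4, 2, 5]

L: 5·7 = 35 | 3·0+5·0+4·3+2·4+5·3 = 35
R: 5·8 = 40 | 3·2+5·3+4·2+2·3+5·1 = 40
T: 5·6 = 30 | 3·6+5·0+4·1+2·4+5·0 = 30
D: 5·5 = 25 | 3·2+5·1+4·0+2·2+5·2 = 25
E: 5·3 = 15 | 3·0+5·0+4·0+2·0+5·3 = 15
gcd(5,3,5,4,2,5) = 1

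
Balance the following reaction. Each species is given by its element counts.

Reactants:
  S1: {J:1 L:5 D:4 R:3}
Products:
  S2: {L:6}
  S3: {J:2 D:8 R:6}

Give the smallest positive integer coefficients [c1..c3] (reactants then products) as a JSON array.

Coefficients: [6, 5, 3]

J: 6·1 = 6 | 5·0+3·2 = 6
L: 6·5 = 30 | 5·6+3·0 = 30
D: 6·4 = 24 | 5·0+3·8 = 24
R: 6·3 = 18 | 5·0+3·6 = 18
gcd(6,5,3) = 1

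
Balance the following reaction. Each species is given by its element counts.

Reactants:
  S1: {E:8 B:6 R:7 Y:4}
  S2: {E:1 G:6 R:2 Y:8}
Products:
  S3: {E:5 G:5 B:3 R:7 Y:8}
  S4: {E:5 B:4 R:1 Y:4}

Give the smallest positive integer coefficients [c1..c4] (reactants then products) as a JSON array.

E: 5·8+5·1 = 45 | 6·5+3·5 = 45
G: 5·0+5·6 = 30 | 6·5+3·0 = 30
B: 5·6+5·0 = 30 | 6·3+3·4 = 30
R: 5·7+5·2 = 45 | 6·7+3·1 = 45
Y: 5·4+5·8 = 60 | 6·8+3·4 = 60
gcd(5,5,6,3) = 1

Coefficients: [5, 5, 6, 3]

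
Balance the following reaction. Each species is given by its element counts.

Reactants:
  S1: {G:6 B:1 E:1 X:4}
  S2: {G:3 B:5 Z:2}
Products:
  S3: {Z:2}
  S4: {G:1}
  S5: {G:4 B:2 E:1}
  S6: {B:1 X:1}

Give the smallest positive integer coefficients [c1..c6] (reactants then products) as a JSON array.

Coefficients: [1, 1, 1, 5, 1, 4]

G: 1·6+1·3 = 9 | 1·0+5·1+1·4+4·0 = 9
B: 1·1+1·5 = 6 | 1·0+5·0+1·2+4·1 = 6
E: 1·1+1·0 = 1 | 1·0+5·0+1·1+4·0 = 1
X: 1·4+1·0 = 4 | 1·0+5·0+1·0+4·1 = 4
Z: 1·0+1·2 = 2 | 1·2+5·0+1·0+4·0 = 2
gcd(1,1,1,5,1,4) = 1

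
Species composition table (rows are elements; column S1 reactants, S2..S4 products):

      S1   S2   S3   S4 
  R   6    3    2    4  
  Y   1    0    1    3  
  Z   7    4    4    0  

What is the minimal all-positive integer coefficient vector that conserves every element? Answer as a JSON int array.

Coefficients: [4, 6, 1, 1]

R: 4·6 = 24 | 6·3+1·2+1·4 = 24
Y: 4·1 = 4 | 6·0+1·1+1·3 = 4
Z: 4·7 = 28 | 6·4+1·4+1·0 = 28
gcd(4,6,1,1) = 1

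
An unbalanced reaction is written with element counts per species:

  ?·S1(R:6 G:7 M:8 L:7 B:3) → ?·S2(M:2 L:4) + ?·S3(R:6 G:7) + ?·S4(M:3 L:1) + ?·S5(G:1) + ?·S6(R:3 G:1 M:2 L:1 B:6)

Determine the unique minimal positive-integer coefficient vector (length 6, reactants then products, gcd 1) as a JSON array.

R: 4·6 = 24 | 5·0+3·6+6·0+5·0+2·3 = 24
G: 4·7 = 28 | 5·0+3·7+6·0+5·1+2·1 = 28
M: 4·8 = 32 | 5·2+3·0+6·3+5·0+2·2 = 32
L: 4·7 = 28 | 5·4+3·0+6·1+5·0+2·1 = 28
B: 4·3 = 12 | 5·0+3·0+6·0+5·0+2·6 = 12
gcd(4,5,3,6,5,2) = 1

Coefficients: [4, 5, 3, 6, 5, 2]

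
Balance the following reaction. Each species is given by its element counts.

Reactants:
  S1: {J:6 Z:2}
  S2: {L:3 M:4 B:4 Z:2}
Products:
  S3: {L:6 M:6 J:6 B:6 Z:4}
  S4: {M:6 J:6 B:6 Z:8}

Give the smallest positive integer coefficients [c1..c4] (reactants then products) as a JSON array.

Coefficients: [4, 6, 3, 1]

L: 4·0+6·3 = 18 | 3·6+1·0 = 18
M: 4·0+6·4 = 24 | 3·6+1·6 = 24
J: 4·6+6·0 = 24 | 3·6+1·6 = 24
B: 4·0+6·4 = 24 | 3·6+1·6 = 24
Z: 4·2+6·2 = 20 | 3·4+1·8 = 20
gcd(4,6,3,1) = 1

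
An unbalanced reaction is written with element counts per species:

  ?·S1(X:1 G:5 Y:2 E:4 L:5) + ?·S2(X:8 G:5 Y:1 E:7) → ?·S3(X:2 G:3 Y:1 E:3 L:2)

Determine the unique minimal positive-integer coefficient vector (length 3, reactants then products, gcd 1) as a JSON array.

X: 2·1+1·8 = 10 | 5·2 = 10
G: 2·5+1·5 = 15 | 5·3 = 15
Y: 2·2+1·1 = 5 | 5·1 = 5
E: 2·4+1·7 = 15 | 5·3 = 15
L: 2·5+1·0 = 10 | 5·2 = 10
gcd(2,1,5) = 1

Coefficients: [2, 1, 5]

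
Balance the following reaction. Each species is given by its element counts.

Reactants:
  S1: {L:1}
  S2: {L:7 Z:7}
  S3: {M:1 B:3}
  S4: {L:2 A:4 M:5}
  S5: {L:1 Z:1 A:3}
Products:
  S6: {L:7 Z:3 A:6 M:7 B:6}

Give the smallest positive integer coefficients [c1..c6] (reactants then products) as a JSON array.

L: 6·1+1·7+6·0+3·2+2·1 = 21 | 3·7 = 21
Z: 6·0+1·7+6·0+3·0+2·1 = 9 | 3·3 = 9
A: 6·0+1·0+6·0+3·4+2·3 = 18 | 3·6 = 18
M: 6·0+1·0+6·1+3·5+2·0 = 21 | 3·7 = 21
B: 6·0+1·0+6·3+3·0+2·0 = 18 | 3·6 = 18
gcd(6,1,6,3,2,3) = 1

Coefficients: [6, 1, 6, 3, 2, 3]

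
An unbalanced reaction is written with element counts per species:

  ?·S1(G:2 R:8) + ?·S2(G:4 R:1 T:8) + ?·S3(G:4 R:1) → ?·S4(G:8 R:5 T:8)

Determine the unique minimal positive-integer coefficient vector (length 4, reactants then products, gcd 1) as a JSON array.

Coefficients: [2, 5, 4, 5]

G: 2·2+5·4+4·4 = 40 | 5·8 = 40
R: 2·8+5·1+4·1 = 25 | 5·5 = 25
T: 2·0+5·8+4·0 = 40 | 5·8 = 40
gcd(2,5,4,5) = 1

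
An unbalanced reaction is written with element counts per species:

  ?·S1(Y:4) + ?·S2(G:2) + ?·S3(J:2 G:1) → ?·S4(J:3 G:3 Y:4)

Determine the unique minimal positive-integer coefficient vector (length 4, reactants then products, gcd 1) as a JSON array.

J: 4·0+3·0+6·2 = 12 | 4·3 = 12
G: 4·0+3·2+6·1 = 12 | 4·3 = 12
Y: 4·4+3·0+6·0 = 16 | 4·4 = 16
gcd(4,3,6,4) = 1

Coefficients: [4, 3, 6, 4]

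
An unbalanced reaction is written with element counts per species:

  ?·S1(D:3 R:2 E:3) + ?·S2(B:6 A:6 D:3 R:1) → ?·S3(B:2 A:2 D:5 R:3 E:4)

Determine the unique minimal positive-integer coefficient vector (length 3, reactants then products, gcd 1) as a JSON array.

Coefficients: [4, 1, 3]

B: 4·0+1·6 = 6 | 3·2 = 6
A: 4·0+1·6 = 6 | 3·2 = 6
D: 4·3+1·3 = 15 | 3·5 = 15
R: 4·2+1·1 = 9 | 3·3 = 9
E: 4·3+1·0 = 12 | 3·4 = 12
gcd(4,1,3) = 1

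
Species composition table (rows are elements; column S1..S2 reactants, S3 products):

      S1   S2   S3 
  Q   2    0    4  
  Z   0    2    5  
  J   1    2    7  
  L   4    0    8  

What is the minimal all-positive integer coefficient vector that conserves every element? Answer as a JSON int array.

Coefficients: [4, 5, 2]

Q: 4·2+5·0 = 8 | 2·4 = 8
Z: 4·0+5·2 = 10 | 2·5 = 10
J: 4·1+5·2 = 14 | 2·7 = 14
L: 4·4+5·0 = 16 | 2·8 = 16
gcd(4,5,2) = 1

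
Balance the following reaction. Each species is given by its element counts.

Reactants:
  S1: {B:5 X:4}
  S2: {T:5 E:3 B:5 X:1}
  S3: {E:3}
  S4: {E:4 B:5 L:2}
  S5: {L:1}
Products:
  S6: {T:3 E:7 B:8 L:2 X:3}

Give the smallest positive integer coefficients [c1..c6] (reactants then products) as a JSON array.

T: 3·0+3·5+6·0+2·0+6·0 = 15 | 5·3 = 15
E: 3·0+3·3+6·3+2·4+6·0 = 35 | 5·7 = 35
B: 3·5+3·5+6·0+2·5+6·0 = 40 | 5·8 = 40
L: 3·0+3·0+6·0+2·2+6·1 = 10 | 5·2 = 10
X: 3·4+3·1+6·0+2·0+6·0 = 15 | 5·3 = 15
gcd(3,3,6,2,6,5) = 1

Coefficients: [3, 3, 6, 2, 6, 5]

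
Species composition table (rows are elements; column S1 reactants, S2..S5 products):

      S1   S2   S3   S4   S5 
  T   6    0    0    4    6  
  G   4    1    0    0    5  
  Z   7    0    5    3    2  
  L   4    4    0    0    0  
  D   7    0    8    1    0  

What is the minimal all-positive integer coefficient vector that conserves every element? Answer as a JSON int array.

T: 5·6 = 30 | 5·0+4·0+3·4+3·6 = 30
G: 5·4 = 20 | 5·1+4·0+3·0+3·5 = 20
Z: 5·7 = 35 | 5·0+4·5+3·3+3·2 = 35
L: 5·4 = 20 | 5·4+4·0+3·0+3·0 = 20
D: 5·7 = 35 | 5·0+4·8+3·1+3·0 = 35
gcd(5,5,4,3,3) = 1

Coefficients: [5, 5, 4, 3, 3]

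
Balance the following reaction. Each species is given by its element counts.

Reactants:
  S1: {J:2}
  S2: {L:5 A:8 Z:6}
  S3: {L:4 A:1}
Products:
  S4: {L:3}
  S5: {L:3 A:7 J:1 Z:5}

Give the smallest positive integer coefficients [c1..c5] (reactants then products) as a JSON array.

L: 3·0+5·5+2·4 = 33 | 5·3+6·3 = 33
A: 3·0+5·8+2·1 = 42 | 5·0+6·7 = 42
J: 3·2+5·0+2·0 = 6 | 5·0+6·1 = 6
Z: 3·0+5·6+2·0 = 30 | 5·0+6·5 = 30
gcd(3,5,2,5,6) = 1

Coefficients: [3, 5, 2, 5, 6]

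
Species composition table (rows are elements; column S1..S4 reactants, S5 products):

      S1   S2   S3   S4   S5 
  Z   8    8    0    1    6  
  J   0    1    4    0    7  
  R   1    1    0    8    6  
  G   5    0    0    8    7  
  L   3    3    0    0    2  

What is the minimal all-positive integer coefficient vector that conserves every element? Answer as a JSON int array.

Coefficients: [1, 1, 5, 2, 3]

Z: 1·8+1·8+5·0+2·1 = 18 | 3·6 = 18
J: 1·0+1·1+5·4+2·0 = 21 | 3·7 = 21
R: 1·1+1·1+5·0+2·8 = 18 | 3·6 = 18
G: 1·5+1·0+5·0+2·8 = 21 | 3·7 = 21
L: 1·3+1·3+5·0+2·0 = 6 | 3·2 = 6
gcd(1,1,5,2,3) = 1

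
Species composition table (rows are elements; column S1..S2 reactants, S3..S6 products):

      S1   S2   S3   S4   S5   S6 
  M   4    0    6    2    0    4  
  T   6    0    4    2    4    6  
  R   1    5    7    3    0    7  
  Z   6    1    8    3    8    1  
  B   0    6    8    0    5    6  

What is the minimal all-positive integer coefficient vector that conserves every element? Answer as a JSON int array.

Coefficients: [5, 5, 1, 3, 2, 2]

M: 5·4+5·0 = 20 | 1·6+3·2+2·0+2·4 = 20
T: 5·6+5·0 = 30 | 1·4+3·2+2·4+2·6 = 30
R: 5·1+5·5 = 30 | 1·7+3·3+2·0+2·7 = 30
Z: 5·6+5·1 = 35 | 1·8+3·3+2·8+2·1 = 35
B: 5·0+5·6 = 30 | 1·8+3·0+2·5+2·6 = 30
gcd(5,5,1,3,2,2) = 1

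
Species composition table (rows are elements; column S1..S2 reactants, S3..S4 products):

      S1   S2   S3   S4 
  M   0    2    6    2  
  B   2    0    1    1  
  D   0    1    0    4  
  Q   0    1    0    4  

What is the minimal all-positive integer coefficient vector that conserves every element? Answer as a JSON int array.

Coefficients: [1, 4, 1, 1]

M: 1·0+4·2 = 8 | 1·6+1·2 = 8
B: 1·2+4·0 = 2 | 1·1+1·1 = 2
D: 1·0+4·1 = 4 | 1·0+1·4 = 4
Q: 1·0+4·1 = 4 | 1·0+1·4 = 4
gcd(1,4,1,1) = 1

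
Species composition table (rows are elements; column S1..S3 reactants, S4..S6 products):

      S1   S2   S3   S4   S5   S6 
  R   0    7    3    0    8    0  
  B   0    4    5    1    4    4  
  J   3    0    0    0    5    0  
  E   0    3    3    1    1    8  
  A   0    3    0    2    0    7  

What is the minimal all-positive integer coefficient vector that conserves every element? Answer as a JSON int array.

Coefficients: [5, 3, 1, 1, 3, 1]

R: 5·0+3·7+1·3 = 24 | 1·0+3·8+1·0 = 24
B: 5·0+3·4+1·5 = 17 | 1·1+3·4+1·4 = 17
J: 5·3+3·0+1·0 = 15 | 1·0+3·5+1·0 = 15
E: 5·0+3·3+1·3 = 12 | 1·1+3·1+1·8 = 12
A: 5·0+3·3+1·0 = 9 | 1·2+3·0+1·7 = 9
gcd(5,3,1,1,3,1) = 1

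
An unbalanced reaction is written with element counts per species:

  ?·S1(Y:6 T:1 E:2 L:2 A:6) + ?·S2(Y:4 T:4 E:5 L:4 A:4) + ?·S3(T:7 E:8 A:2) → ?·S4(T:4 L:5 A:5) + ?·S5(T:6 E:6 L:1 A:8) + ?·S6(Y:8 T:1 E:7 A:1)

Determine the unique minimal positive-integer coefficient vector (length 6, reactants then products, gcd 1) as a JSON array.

Y: 2·6+3·4+1·0 = 24 | 3·0+1·0+3·8 = 24
T: 2·1+3·4+1·7 = 21 | 3·4+1·6+3·1 = 21
E: 2·2+3·5+1·8 = 27 | 3·0+1·6+3·7 = 27
L: 2·2+3·4+1·0 = 16 | 3·5+1·1+3·0 = 16
A: 2·6+3·4+1·2 = 26 | 3·5+1·8+3·1 = 26
gcd(2,3,1,3,1,3) = 1

Coefficients: [2, 3, 1, 3, 1, 3]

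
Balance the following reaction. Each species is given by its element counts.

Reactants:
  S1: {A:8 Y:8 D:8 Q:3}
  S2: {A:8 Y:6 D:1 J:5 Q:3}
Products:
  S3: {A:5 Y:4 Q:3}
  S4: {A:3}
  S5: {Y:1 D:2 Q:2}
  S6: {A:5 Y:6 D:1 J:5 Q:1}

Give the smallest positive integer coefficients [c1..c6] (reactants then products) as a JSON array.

Coefficients: [1, 4, 1, 5, 4, 4]

A: 1·8+4·8 = 40 | 1·5+5·3+4·0+4·5 = 40
Y: 1·8+4·6 = 32 | 1·4+5·0+4·1+4·6 = 32
D: 1·8+4·1 = 12 | 1·0+5·0+4·2+4·1 = 12
J: 1·0+4·5 = 20 | 1·0+5·0+4·0+4·5 = 20
Q: 1·3+4·3 = 15 | 1·3+5·0+4·2+4·1 = 15
gcd(1,4,1,5,4,4) = 1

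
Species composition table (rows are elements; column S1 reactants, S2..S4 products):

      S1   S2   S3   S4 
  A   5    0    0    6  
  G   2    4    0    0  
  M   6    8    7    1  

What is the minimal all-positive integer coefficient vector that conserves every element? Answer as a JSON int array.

Coefficients: [6, 3, 1, 5]

A: 6·5 = 30 | 3·0+1·0+5·6 = 30
G: 6·2 = 12 | 3·4+1·0+5·0 = 12
M: 6·6 = 36 | 3·8+1·7+5·1 = 36
gcd(6,3,1,5) = 1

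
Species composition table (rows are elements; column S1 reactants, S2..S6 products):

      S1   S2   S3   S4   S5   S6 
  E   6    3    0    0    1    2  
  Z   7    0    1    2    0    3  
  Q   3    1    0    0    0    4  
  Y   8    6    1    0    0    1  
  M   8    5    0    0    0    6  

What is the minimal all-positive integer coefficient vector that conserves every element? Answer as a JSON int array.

Coefficients: [2, 2, 3, 4, 4, 1]

E: 2·6 = 12 | 2·3+3·0+4·0+4·1+1·2 = 12
Z: 2·7 = 14 | 2·0+3·1+4·2+4·0+1·3 = 14
Q: 2·3 = 6 | 2·1+3·0+4·0+4·0+1·4 = 6
Y: 2·8 = 16 | 2·6+3·1+4·0+4·0+1·1 = 16
M: 2·8 = 16 | 2·5+3·0+4·0+4·0+1·6 = 16
gcd(2,2,3,4,4,1) = 1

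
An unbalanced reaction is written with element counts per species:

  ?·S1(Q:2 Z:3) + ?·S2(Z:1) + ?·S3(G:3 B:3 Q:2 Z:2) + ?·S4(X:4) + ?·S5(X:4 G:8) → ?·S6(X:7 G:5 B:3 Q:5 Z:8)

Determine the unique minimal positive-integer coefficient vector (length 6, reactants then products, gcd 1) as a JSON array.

Coefficients: [6, 6, 4, 6, 1, 4]

X: 6·0+6·0+4·0+6·4+1·4 = 28 | 4·7 = 28
G: 6·0+6·0+4·3+6·0+1·8 = 20 | 4·5 = 20
B: 6·0+6·0+4·3+6·0+1·0 = 12 | 4·3 = 12
Q: 6·2+6·0+4·2+6·0+1·0 = 20 | 4·5 = 20
Z: 6·3+6·1+4·2+6·0+1·0 = 32 | 4·8 = 32
gcd(6,6,4,6,1,4) = 1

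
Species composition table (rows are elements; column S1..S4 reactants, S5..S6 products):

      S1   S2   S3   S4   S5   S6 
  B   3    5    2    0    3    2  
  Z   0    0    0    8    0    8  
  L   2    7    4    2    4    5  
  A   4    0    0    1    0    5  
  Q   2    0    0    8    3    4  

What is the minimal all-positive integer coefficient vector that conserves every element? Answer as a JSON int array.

Coefficients: [3, 1, 5, 3, 6, 3]

B: 3·3+1·5+5·2+3·0 = 24 | 6·3+3·2 = 24
Z: 3·0+1·0+5·0+3·8 = 24 | 6·0+3·8 = 24
L: 3·2+1·7+5·4+3·2 = 39 | 6·4+3·5 = 39
A: 3·4+1·0+5·0+3·1 = 15 | 6·0+3·5 = 15
Q: 3·2+1·0+5·0+3·8 = 30 | 6·3+3·4 = 30
gcd(3,1,5,3,6,3) = 1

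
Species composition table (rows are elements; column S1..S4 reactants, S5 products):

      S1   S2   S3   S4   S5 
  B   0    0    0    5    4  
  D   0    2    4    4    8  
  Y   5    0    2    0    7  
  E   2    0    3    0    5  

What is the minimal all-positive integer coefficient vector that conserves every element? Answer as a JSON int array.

B: 5·0+2·0+5·0+4·5 = 20 | 5·4 = 20
D: 5·0+2·2+5·4+4·4 = 40 | 5·8 = 40
Y: 5·5+2·0+5·2+4·0 = 35 | 5·7 = 35
E: 5·2+2·0+5·3+4·0 = 25 | 5·5 = 25
gcd(5,2,5,4,5) = 1

Coefficients: [5, 2, 5, 4, 5]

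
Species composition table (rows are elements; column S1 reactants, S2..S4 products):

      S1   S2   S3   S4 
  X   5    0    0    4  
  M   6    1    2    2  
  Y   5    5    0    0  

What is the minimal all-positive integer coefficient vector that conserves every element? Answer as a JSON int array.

Coefficients: [4, 4, 5, 5]

X: 4·5 = 20 | 4·0+5·0+5·4 = 20
M: 4·6 = 24 | 4·1+5·2+5·2 = 24
Y: 4·5 = 20 | 4·5+5·0+5·0 = 20
gcd(4,4,5,5) = 1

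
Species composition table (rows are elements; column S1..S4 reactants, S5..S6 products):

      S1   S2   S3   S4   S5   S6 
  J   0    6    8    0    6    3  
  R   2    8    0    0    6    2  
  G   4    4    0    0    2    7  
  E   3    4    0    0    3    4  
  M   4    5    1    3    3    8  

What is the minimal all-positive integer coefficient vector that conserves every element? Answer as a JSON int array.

Coefficients: [6, 4, 3, 1, 6, 4]

J: 6·0+4·6+3·8+1·0 = 48 | 6·6+4·3 = 48
R: 6·2+4·8+3·0+1·0 = 44 | 6·6+4·2 = 44
G: 6·4+4·4+3·0+1·0 = 40 | 6·2+4·7 = 40
E: 6·3+4·4+3·0+1·0 = 34 | 6·3+4·4 = 34
M: 6·4+4·5+3·1+1·3 = 50 | 6·3+4·8 = 50
gcd(6,4,3,1,6,4) = 1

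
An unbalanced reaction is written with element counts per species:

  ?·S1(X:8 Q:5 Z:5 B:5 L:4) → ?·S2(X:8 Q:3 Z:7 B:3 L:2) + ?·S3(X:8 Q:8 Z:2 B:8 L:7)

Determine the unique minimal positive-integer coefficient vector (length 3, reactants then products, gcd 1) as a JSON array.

Coefficients: [5, 3, 2]

X: 5·8 = 40 | 3·8+2·8 = 40
Q: 5·5 = 25 | 3·3+2·8 = 25
Z: 5·5 = 25 | 3·7+2·2 = 25
B: 5·5 = 25 | 3·3+2·8 = 25
L: 5·4 = 20 | 3·2+2·7 = 20
gcd(5,3,2) = 1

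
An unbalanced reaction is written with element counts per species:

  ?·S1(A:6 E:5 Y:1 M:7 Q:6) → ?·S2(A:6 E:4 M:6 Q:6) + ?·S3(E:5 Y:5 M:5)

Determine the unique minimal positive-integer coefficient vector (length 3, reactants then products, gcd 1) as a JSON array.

A: 5·6 = 30 | 5·6+1·0 = 30
E: 5·5 = 25 | 5·4+1·5 = 25
Y: 5·1 = 5 | 5·0+1·5 = 5
M: 5·7 = 35 | 5·6+1·5 = 35
Q: 5·6 = 30 | 5·6+1·0 = 30
gcd(5,5,1) = 1

Coefficients: [5, 5, 1]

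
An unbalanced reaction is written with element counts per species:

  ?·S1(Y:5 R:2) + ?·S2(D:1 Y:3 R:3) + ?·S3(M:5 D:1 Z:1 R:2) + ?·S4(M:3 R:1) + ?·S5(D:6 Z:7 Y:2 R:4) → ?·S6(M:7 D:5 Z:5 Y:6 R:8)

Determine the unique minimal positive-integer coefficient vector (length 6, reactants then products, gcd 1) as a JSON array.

M: 3·0+3·0+4·5+5·3+3·0 = 35 | 5·7 = 35
D: 3·0+3·1+4·1+5·0+3·6 = 25 | 5·5 = 25
Z: 3·0+3·0+4·1+5·0+3·7 = 25 | 5·5 = 25
Y: 3·5+3·3+4·0+5·0+3·2 = 30 | 5·6 = 30
R: 3·2+3·3+4·2+5·1+3·4 = 40 | 5·8 = 40
gcd(3,3,4,5,3,5) = 1

Coefficients: [3, 3, 4, 5, 3, 5]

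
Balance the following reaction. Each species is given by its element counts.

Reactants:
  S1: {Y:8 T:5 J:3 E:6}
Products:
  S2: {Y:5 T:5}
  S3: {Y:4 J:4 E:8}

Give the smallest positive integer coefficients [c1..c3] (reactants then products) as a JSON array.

Y: 4·8 = 32 | 4·5+3·4 = 32
T: 4·5 = 20 | 4·5+3·0 = 20
J: 4·3 = 12 | 4·0+3·4 = 12
E: 4·6 = 24 | 4·0+3·8 = 24
gcd(4,4,3) = 1

Coefficients: [4, 4, 3]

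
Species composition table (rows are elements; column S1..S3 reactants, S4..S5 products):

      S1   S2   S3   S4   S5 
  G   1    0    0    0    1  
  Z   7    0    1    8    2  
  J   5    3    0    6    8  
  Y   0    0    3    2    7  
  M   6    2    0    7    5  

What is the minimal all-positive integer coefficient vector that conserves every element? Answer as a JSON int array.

G: 1·1+3·0+3·0 = 1 | 1·0+1·1 = 1
Z: 1·7+3·0+3·1 = 10 | 1·8+1·2 = 10
J: 1·5+3·3+3·0 = 14 | 1·6+1·8 = 14
Y: 1·0+3·0+3·3 = 9 | 1·2+1·7 = 9
M: 1·6+3·2+3·0 = 12 | 1·7+1·5 = 12
gcd(1,3,3,1,1) = 1

Coefficients: [1, 3, 3, 1, 1]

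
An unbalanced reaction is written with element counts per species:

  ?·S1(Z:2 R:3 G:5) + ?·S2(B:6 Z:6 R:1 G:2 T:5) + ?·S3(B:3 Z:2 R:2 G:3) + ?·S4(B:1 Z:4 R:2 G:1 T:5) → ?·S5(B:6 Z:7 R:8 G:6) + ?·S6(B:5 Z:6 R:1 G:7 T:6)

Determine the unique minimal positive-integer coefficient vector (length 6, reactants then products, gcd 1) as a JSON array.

Coefficients: [6, 5, 6, 1, 4, 5]

B: 6·0+5·6+6·3+1·1 = 49 | 4·6+5·5 = 49
Z: 6·2+5·6+6·2+1·4 = 58 | 4·7+5·6 = 58
R: 6·3+5·1+6·2+1·2 = 37 | 4·8+5·1 = 37
G: 6·5+5·2+6·3+1·1 = 59 | 4·6+5·7 = 59
T: 6·0+5·5+6·0+1·5 = 30 | 4·0+5·6 = 30
gcd(6,5,6,1,4,5) = 1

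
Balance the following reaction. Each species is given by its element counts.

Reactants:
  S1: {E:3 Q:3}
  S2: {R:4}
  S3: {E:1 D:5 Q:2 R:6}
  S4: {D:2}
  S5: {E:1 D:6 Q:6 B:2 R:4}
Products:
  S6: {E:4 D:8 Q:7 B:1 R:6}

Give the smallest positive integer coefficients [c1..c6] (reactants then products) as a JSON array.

Coefficients: [4, 1, 2, 5, 2, 4]

E: 4·3+1·0+2·1+5·0+2·1 = 16 | 4·4 = 16
D: 4·0+1·0+2·5+5·2+2·6 = 32 | 4·8 = 32
Q: 4·3+1·0+2·2+5·0+2·6 = 28 | 4·7 = 28
B: 4·0+1·0+2·0+5·0+2·2 = 4 | 4·1 = 4
R: 4·0+1·4+2·6+5·0+2·4 = 24 | 4·6 = 24
gcd(4,1,2,5,2,4) = 1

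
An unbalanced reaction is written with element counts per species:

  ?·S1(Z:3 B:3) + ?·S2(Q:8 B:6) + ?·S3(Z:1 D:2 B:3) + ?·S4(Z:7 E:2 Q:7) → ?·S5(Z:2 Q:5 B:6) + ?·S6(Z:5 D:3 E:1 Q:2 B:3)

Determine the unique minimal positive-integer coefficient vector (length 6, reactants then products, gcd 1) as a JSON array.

Z: 4·3+3·0+6·1+2·7 = 32 | 6·2+4·5 = 32
D: 4·0+3·0+6·2+2·0 = 12 | 6·0+4·3 = 12
E: 4·0+3·0+6·0+2·2 = 4 | 6·0+4·1 = 4
Q: 4·0+3·8+6·0+2·7 = 38 | 6·5+4·2 = 38
B: 4·3+3·6+6·3+2·0 = 48 | 6·6+4·3 = 48
gcd(4,3,6,2,6,4) = 1

Coefficients: [4, 3, 6, 2, 6, 4]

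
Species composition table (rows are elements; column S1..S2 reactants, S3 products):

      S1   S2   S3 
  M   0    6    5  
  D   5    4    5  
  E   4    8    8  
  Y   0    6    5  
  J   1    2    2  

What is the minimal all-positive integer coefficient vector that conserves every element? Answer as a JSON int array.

M: 2·0+5·6 = 30 | 6·5 = 30
D: 2·5+5·4 = 30 | 6·5 = 30
E: 2·4+5·8 = 48 | 6·8 = 48
Y: 2·0+5·6 = 30 | 6·5 = 30
J: 2·1+5·2 = 12 | 6·2 = 12
gcd(2,5,6) = 1

Coefficients: [2, 5, 6]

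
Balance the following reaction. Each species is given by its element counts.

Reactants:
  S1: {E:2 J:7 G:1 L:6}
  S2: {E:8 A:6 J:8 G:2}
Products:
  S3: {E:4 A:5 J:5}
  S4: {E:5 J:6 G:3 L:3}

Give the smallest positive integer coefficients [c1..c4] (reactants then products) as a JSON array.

Coefficients: [2, 5, 6, 4]

E: 2·2+5·8 = 44 | 6·4+4·5 = 44
A: 2·0+5·6 = 30 | 6·5+4·0 = 30
J: 2·7+5·8 = 54 | 6·5+4·6 = 54
G: 2·1+5·2 = 12 | 6·0+4·3 = 12
L: 2·6+5·0 = 12 | 6·0+4·3 = 12
gcd(2,5,6,4) = 1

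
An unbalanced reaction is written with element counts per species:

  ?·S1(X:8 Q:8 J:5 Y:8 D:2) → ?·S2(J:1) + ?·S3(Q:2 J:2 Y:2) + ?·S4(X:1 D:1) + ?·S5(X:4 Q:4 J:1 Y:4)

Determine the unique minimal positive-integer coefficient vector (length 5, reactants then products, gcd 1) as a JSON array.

Coefficients: [2, 3, 2, 4, 3]

X: 2·8 = 16 | 3·0+2·0+4·1+3·4 = 16
Q: 2·8 = 16 | 3·0+2·2+4·0+3·4 = 16
J: 2·5 = 10 | 3·1+2·2+4·0+3·1 = 10
Y: 2·8 = 16 | 3·0+2·2+4·0+3·4 = 16
D: 2·2 = 4 | 3·0+2·0+4·1+3·0 = 4
gcd(2,3,2,4,3) = 1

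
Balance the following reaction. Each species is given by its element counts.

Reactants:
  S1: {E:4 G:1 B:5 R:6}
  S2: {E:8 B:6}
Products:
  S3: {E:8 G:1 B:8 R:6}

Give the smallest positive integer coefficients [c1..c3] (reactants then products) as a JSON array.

E: 2·4+1·8 = 16 | 2·8 = 16
G: 2·1+1·0 = 2 | 2·1 = 2
B: 2·5+1·6 = 16 | 2·8 = 16
R: 2·6+1·0 = 12 | 2·6 = 12
gcd(2,1,2) = 1

Coefficients: [2, 1, 2]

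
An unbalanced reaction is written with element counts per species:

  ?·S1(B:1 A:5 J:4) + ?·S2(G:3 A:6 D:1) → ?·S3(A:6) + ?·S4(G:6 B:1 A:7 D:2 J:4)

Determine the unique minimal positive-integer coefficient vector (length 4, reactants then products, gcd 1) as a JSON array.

G: 3·0+6·3 = 18 | 5·0+3·6 = 18
B: 3·1+6·0 = 3 | 5·0+3·1 = 3
A: 3·5+6·6 = 51 | 5·6+3·7 = 51
D: 3·0+6·1 = 6 | 5·0+3·2 = 6
J: 3·4+6·0 = 12 | 5·0+3·4 = 12
gcd(3,6,5,3) = 1

Coefficients: [3, 6, 5, 3]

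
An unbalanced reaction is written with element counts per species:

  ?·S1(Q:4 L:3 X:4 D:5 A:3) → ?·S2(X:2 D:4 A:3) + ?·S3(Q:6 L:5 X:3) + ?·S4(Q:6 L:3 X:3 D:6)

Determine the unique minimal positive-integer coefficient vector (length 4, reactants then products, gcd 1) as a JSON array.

Coefficients: [6, 6, 3, 1]

Q: 6·4 = 24 | 6·0+3·6+1·6 = 24
L: 6·3 = 18 | 6·0+3·5+1·3 = 18
X: 6·4 = 24 | 6·2+3·3+1·3 = 24
D: 6·5 = 30 | 6·4+3·0+1·6 = 30
A: 6·3 = 18 | 6·3+3·0+1·0 = 18
gcd(6,6,3,1) = 1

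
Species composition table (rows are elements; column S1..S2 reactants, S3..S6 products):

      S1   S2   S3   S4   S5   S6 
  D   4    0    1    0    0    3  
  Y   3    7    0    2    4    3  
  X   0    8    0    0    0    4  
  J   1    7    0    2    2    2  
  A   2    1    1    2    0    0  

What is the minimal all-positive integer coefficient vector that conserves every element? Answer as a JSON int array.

Coefficients: [4, 2, 4, 3, 2, 4]

D: 4·4+2·0 = 16 | 4·1+3·0+2·0+4·3 = 16
Y: 4·3+2·7 = 26 | 4·0+3·2+2·4+4·3 = 26
X: 4·0+2·8 = 16 | 4·0+3·0+2·0+4·4 = 16
J: 4·1+2·7 = 18 | 4·0+3·2+2·2+4·2 = 18
A: 4·2+2·1 = 10 | 4·1+3·2+2·0+4·0 = 10
gcd(4,2,4,3,2,4) = 1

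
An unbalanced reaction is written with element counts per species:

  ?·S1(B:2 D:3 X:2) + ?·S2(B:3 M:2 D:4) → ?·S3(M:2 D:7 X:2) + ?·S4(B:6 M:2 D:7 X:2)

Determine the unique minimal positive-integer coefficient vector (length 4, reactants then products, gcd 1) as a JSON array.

B: 6·2+6·3 = 30 | 1·0+5·6 = 30
M: 6·0+6·2 = 12 | 1·2+5·2 = 12
D: 6·3+6·4 = 42 | 1·7+5·7 = 42
X: 6·2+6·0 = 12 | 1·2+5·2 = 12
gcd(6,6,1,5) = 1

Coefficients: [6, 6, 1, 5]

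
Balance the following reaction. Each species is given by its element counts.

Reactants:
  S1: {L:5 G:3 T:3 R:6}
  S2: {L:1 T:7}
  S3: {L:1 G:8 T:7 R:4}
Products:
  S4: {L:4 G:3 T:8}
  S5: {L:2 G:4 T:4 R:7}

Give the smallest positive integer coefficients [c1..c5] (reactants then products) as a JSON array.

Coefficients: [5, 4, 3, 5, 6]

L: 5·5+4·1+3·1 = 32 | 5·4+6·2 = 32
G: 5·3+4·0+3·8 = 39 | 5·3+6·4 = 39
T: 5·3+4·7+3·7 = 64 | 5·8+6·4 = 64
R: 5·6+4·0+3·4 = 42 | 5·0+6·7 = 42
gcd(5,4,3,5,6) = 1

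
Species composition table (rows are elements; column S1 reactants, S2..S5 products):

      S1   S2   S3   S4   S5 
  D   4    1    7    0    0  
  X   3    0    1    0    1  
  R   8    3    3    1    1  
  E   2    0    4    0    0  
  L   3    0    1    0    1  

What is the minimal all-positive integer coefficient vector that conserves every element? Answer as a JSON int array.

Coefficients: [2, 1, 1, 5, 5]

D: 2·4 = 8 | 1·1+1·7+5·0+5·0 = 8
X: 2·3 = 6 | 1·0+1·1+5·0+5·1 = 6
R: 2·8 = 16 | 1·3+1·3+5·1+5·1 = 16
E: 2·2 = 4 | 1·0+1·4+5·0+5·0 = 4
L: 2·3 = 6 | 1·0+1·1+5·0+5·1 = 6
gcd(2,1,1,5,5) = 1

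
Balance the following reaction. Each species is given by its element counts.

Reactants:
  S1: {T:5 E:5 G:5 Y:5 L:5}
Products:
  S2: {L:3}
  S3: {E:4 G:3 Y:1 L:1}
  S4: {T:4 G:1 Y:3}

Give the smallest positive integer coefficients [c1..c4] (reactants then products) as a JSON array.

T: 4·5 = 20 | 5·0+5·0+5·4 = 20
E: 4·5 = 20 | 5·0+5·4+5·0 = 20
G: 4·5 = 20 | 5·0+5·3+5·1 = 20
Y: 4·5 = 20 | 5·0+5·1+5·3 = 20
L: 4·5 = 20 | 5·3+5·1+5·0 = 20
gcd(4,5,5,5) = 1

Coefficients: [4, 5, 5, 5]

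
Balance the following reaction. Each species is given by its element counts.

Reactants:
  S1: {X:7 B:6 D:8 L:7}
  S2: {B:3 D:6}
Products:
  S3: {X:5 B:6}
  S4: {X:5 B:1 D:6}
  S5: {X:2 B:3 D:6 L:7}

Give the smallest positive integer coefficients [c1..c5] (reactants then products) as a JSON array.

Coefficients: [6, 1, 3, 3, 6]

X: 6·7+1·0 = 42 | 3·5+3·5+6·2 = 42
B: 6·6+1·3 = 39 | 3·6+3·1+6·3 = 39
D: 6·8+1·6 = 54 | 3·0+3·6+6·6 = 54
L: 6·7+1·0 = 42 | 3·0+3·0+6·7 = 42
gcd(6,1,3,3,6) = 1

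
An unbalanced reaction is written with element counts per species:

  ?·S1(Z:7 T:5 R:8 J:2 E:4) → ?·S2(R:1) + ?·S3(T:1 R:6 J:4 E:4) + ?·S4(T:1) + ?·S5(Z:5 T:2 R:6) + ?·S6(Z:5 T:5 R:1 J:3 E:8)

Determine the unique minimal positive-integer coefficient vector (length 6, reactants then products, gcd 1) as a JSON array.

Coefficients: [5, 2, 1, 4, 5, 2]

Z: 5·7 = 35 | 2·0+1·0+4·0+5·5+2·5 = 35
T: 5·5 = 25 | 2·0+1·1+4·1+5·2+2·5 = 25
R: 5·8 = 40 | 2·1+1·6+4·0+5·6+2·1 = 40
J: 5·2 = 10 | 2·0+1·4+4·0+5·0+2·3 = 10
E: 5·4 = 20 | 2·0+1·4+4·0+5·0+2·8 = 20
gcd(5,2,1,4,5,2) = 1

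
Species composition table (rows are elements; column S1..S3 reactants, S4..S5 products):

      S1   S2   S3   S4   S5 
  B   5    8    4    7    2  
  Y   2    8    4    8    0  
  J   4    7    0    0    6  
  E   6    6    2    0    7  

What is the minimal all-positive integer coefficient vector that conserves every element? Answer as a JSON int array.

B: 2·5+4·8+3·4 = 54 | 6·7+6·2 = 54
Y: 2·2+4·8+3·4 = 48 | 6·8+6·0 = 48
J: 2·4+4·7+3·0 = 36 | 6·0+6·6 = 36
E: 2·6+4·6+3·2 = 42 | 6·0+6·7 = 42
gcd(2,4,3,6,6) = 1

Coefficients: [2, 4, 3, 6, 6]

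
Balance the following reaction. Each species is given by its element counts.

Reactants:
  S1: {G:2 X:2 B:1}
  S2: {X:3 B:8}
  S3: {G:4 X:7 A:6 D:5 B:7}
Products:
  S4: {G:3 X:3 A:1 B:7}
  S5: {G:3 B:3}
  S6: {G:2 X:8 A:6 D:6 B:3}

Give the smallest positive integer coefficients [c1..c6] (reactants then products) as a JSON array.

G: 5·2+2·0+6·4 = 34 | 6·3+2·3+5·2 = 34
X: 5·2+2·3+6·7 = 58 | 6·3+2·0+5·8 = 58
A: 5·0+2·0+6·6 = 36 | 6·1+2·0+5·6 = 36
D: 5·0+2·0+6·5 = 30 | 6·0+2·0+5·6 = 30
B: 5·1+2·8+6·7 = 63 | 6·7+2·3+5·3 = 63
gcd(5,2,6,6,2,5) = 1

Coefficients: [5, 2, 6, 6, 2, 5]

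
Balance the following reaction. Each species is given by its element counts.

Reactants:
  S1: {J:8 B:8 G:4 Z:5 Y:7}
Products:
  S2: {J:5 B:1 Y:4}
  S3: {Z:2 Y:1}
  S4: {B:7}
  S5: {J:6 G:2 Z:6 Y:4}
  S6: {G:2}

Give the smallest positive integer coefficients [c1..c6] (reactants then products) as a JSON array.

Coefficients: [2, 2, 2, 2, 1, 3]

J: 2·8 = 16 | 2·5+2·0+2·0+1·6+3·0 = 16
B: 2·8 = 16 | 2·1+2·0+2·7+1·0+3·0 = 16
G: 2·4 = 8 | 2·0+2·0+2·0+1·2+3·2 = 8
Z: 2·5 = 10 | 2·0+2·2+2·0+1·6+3·0 = 10
Y: 2·7 = 14 | 2·4+2·1+2·0+1·4+3·0 = 14
gcd(2,2,2,2,1,3) = 1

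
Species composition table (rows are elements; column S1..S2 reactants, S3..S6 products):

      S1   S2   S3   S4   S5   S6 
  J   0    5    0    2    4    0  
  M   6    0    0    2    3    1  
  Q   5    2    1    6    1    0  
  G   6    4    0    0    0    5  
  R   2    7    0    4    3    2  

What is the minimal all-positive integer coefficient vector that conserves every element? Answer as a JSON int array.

J: 2·0+2·5 = 10 | 6·0+1·2+2·4+4·0 = 10
M: 2·6+2·0 = 12 | 6·0+1·2+2·3+4·1 = 12
Q: 2·5+2·2 = 14 | 6·1+1·6+2·1+4·0 = 14
G: 2·6+2·4 = 20 | 6·0+1·0+2·0+4·5 = 20
R: 2·2+2·7 = 18 | 6·0+1·4+2·3+4·2 = 18
gcd(2,2,6,1,2,4) = 1

Coefficients: [2, 2, 6, 1, 2, 4]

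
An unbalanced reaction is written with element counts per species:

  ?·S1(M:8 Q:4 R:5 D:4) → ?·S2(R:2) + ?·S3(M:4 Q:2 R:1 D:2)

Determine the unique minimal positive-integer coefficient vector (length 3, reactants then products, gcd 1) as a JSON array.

M: 2·8 = 16 | 3·0+4·4 = 16
Q: 2·4 = 8 | 3·0+4·2 = 8
R: 2·5 = 10 | 3·2+4·1 = 10
D: 2·4 = 8 | 3·0+4·2 = 8
gcd(2,3,4) = 1

Coefficients: [2, 3, 4]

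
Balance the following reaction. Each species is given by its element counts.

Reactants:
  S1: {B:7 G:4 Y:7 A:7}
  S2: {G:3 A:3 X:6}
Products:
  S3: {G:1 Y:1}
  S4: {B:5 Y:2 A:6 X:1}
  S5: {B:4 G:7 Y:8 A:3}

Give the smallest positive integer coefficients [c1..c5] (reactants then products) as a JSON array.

B: 6·7+1·0 = 42 | 6·0+6·5+3·4 = 42
G: 6·4+1·3 = 27 | 6·1+6·0+3·7 = 27
Y: 6·7+1·0 = 42 | 6·1+6·2+3·8 = 42
A: 6·7+1·3 = 45 | 6·0+6·6+3·3 = 45
X: 6·0+1·6 = 6 | 6·0+6·1+3·0 = 6
gcd(6,1,6,6,3) = 1

Coefficients: [6, 1, 6, 6, 3]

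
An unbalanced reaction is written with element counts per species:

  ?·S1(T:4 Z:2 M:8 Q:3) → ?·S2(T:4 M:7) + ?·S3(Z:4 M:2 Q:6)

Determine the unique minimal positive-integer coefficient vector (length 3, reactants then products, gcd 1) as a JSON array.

T: 2·4 = 8 | 2·4+1·0 = 8
Z: 2·2 = 4 | 2·0+1·4 = 4
M: 2·8 = 16 | 2·7+1·2 = 16
Q: 2·3 = 6 | 2·0+1·6 = 6
gcd(2,2,1) = 1

Coefficients: [2, 2, 1]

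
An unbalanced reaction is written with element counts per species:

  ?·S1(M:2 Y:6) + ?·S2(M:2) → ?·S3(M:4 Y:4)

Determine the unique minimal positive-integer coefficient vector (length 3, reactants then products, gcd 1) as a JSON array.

M: 2·2+4·2 = 12 | 3·4 = 12
Y: 2·6+4·0 = 12 | 3·4 = 12
gcd(2,4,3) = 1

Coefficients: [2, 4, 3]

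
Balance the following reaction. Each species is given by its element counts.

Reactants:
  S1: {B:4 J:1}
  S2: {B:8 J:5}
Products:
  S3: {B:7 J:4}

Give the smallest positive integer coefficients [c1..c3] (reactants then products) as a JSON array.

Coefficients: [1, 3, 4]

B: 1·4+3·8 = 28 | 4·7 = 28
J: 1·1+3·5 = 16 | 4·4 = 16
gcd(1,3,4) = 1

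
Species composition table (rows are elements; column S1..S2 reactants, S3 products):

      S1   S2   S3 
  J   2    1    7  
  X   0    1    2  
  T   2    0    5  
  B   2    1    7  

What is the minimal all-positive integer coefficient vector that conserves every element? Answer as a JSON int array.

Coefficients: [5, 4, 2]

J: 5·2+4·1 = 14 | 2·7 = 14
X: 5·0+4·1 = 4 | 2·2 = 4
T: 5·2+4·0 = 10 | 2·5 = 10
B: 5·2+4·1 = 14 | 2·7 = 14
gcd(5,4,2) = 1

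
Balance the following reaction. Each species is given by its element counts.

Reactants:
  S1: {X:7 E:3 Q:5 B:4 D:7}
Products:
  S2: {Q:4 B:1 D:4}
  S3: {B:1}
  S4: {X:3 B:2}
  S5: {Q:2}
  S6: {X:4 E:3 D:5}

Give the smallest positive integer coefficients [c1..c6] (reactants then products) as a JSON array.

Coefficients: [2, 1, 3, 2, 3, 2]

X: 2·7 = 14 | 1·0+3·0+2·3+3·0+2·4 = 14
E: 2·3 = 6 | 1·0+3·0+2·0+3·0+2·3 = 6
Q: 2·5 = 10 | 1·4+3·0+2·0+3·2+2·0 = 10
B: 2·4 = 8 | 1·1+3·1+2·2+3·0+2·0 = 8
D: 2·7 = 14 | 1·4+3·0+2·0+3·0+2·5 = 14
gcd(2,1,3,2,3,2) = 1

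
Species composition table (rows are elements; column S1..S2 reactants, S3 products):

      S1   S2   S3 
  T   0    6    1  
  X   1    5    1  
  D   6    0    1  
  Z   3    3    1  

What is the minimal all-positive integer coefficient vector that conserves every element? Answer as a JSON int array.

Coefficients: [1, 1, 6]

T: 1·0+1·6 = 6 | 6·1 = 6
X: 1·1+1·5 = 6 | 6·1 = 6
D: 1·6+1·0 = 6 | 6·1 = 6
Z: 1·3+1·3 = 6 | 6·1 = 6
gcd(1,1,6) = 1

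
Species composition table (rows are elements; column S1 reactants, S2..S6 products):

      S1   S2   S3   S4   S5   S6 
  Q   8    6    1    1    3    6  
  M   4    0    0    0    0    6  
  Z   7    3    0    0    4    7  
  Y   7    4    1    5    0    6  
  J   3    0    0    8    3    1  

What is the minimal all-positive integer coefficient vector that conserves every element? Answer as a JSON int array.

Coefficients: [6, 2, 5, 1, 2, 4]

Q: 6·8 = 48 | 2·6+5·1+1·1+2·3+4·6 = 48
M: 6·4 = 24 | 2·0+5·0+1·0+2·0+4·6 = 24
Z: 6·7 = 42 | 2·3+5·0+1·0+2·4+4·7 = 42
Y: 6·7 = 42 | 2·4+5·1+1·5+2·0+4·6 = 42
J: 6·3 = 18 | 2·0+5·0+1·8+2·3+4·1 = 18
gcd(6,2,5,1,2,4) = 1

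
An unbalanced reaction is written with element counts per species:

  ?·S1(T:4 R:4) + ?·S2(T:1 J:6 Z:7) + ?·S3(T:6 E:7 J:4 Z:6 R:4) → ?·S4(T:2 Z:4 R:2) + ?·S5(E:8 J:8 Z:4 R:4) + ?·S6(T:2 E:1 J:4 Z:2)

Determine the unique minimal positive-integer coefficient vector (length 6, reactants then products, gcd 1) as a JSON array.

Coefficients: [2, 4, 2, 6, 1, 6]

T: 2·4+4·1+2·6 = 24 | 6·2+1·0+6·2 = 24
E: 2·0+4·0+2·7 = 14 | 6·0+1·8+6·1 = 14
J: 2·0+4·6+2·4 = 32 | 6·0+1·8+6·4 = 32
Z: 2·0+4·7+2·6 = 40 | 6·4+1·4+6·2 = 40
R: 2·4+4·0+2·4 = 16 | 6·2+1·4+6·0 = 16
gcd(2,4,2,6,1,6) = 1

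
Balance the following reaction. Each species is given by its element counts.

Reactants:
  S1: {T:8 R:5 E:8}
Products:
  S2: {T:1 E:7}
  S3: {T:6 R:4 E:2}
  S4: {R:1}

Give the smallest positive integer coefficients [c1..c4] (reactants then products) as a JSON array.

T: 5·8 = 40 | 4·1+6·6+1·0 = 40
R: 5·5 = 25 | 4·0+6·4+1·1 = 25
E: 5·8 = 40 | 4·7+6·2+1·0 = 40
gcd(5,4,6,1) = 1

Coefficients: [5, 4, 6, 1]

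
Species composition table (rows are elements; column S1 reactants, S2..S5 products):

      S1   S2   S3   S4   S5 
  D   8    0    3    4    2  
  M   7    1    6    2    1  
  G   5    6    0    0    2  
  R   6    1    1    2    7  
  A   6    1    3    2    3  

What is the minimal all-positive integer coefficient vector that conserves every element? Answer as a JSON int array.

Coefficients: [4, 3, 2, 6, 1]

D: 4·8 = 32 | 3·0+2·3+6·4+1·2 = 32
M: 4·7 = 28 | 3·1+2·6+6·2+1·1 = 28
G: 4·5 = 20 | 3·6+2·0+6·0+1·2 = 20
R: 4·6 = 24 | 3·1+2·1+6·2+1·7 = 24
A: 4·6 = 24 | 3·1+2·3+6·2+1·3 = 24
gcd(4,3,2,6,1) = 1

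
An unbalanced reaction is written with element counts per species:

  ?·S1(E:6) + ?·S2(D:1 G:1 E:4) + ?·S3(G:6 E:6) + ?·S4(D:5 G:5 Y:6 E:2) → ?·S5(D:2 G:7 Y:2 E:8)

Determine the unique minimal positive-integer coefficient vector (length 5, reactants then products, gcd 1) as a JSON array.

D: 1·0+2·1+5·0+2·5 = 12 | 6·2 = 12
G: 1·0+2·1+5·6+2·5 = 42 | 6·7 = 42
Y: 1·0+2·0+5·0+2·6 = 12 | 6·2 = 12
E: 1·6+2·4+5·6+2·2 = 48 | 6·8 = 48
gcd(1,2,5,2,6) = 1

Coefficients: [1, 2, 5, 2, 6]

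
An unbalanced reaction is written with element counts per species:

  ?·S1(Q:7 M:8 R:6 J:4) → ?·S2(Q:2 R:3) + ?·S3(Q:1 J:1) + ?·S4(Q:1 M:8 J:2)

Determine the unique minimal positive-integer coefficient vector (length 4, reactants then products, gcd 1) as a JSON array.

Coefficients: [1, 2, 2, 1]

Q: 1·7 = 7 | 2·2+2·1+1·1 = 7
M: 1·8 = 8 | 2·0+2·0+1·8 = 8
R: 1·6 = 6 | 2·3+2·0+1·0 = 6
J: 1·4 = 4 | 2·0+2·1+1·2 = 4
gcd(1,2,2,1) = 1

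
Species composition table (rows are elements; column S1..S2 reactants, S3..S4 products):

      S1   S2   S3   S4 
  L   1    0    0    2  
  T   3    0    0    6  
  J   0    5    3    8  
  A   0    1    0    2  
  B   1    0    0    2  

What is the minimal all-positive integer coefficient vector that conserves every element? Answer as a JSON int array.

Coefficients: [6, 6, 2, 3]

L: 6·1+6·0 = 6 | 2·0+3·2 = 6
T: 6·3+6·0 = 18 | 2·0+3·6 = 18
J: 6·0+6·5 = 30 | 2·3+3·8 = 30
A: 6·0+6·1 = 6 | 2·0+3·2 = 6
B: 6·1+6·0 = 6 | 2·0+3·2 = 6
gcd(6,6,2,3) = 1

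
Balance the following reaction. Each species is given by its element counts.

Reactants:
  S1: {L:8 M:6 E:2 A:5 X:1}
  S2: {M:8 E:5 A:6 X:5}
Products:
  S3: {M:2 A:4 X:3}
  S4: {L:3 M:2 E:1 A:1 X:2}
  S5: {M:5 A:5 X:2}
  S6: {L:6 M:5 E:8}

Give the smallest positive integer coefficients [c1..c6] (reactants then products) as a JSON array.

Coefficients: [3, 4, 3, 2, 5, 3]

L: 3·8+4·0 = 24 | 3·0+2·3+5·0+3·6 = 24
M: 3·6+4·8 = 50 | 3·2+2·2+5·5+3·5 = 50
E: 3·2+4·5 = 26 | 3·0+2·1+5·0+3·8 = 26
A: 3·5+4·6 = 39 | 3·4+2·1+5·5+3·0 = 39
X: 3·1+4·5 = 23 | 3·3+2·2+5·2+3·0 = 23
gcd(3,4,3,2,5,3) = 1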